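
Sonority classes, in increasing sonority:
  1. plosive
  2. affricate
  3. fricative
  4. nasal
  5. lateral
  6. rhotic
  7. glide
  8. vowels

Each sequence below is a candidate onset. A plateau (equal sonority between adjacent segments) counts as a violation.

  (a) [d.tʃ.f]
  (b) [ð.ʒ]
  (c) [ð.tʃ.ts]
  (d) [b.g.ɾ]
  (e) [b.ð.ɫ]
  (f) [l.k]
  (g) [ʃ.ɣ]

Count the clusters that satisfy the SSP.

(a) [d.tʃ.f]: profile 1-2-3 — obeys.
(b) [ð.ʒ]: profile 3-3 — violates.
(c) [ð.tʃ.ts]: profile 3-2-2 — violates.
(d) [b.g.ɾ]: profile 1-1-6 — violates.
(e) [b.ð.ɫ]: profile 1-3-5 — obeys.
(f) [l.k]: profile 5-1 — violates.
(g) [ʃ.ɣ]: profile 3-3 — violates.

2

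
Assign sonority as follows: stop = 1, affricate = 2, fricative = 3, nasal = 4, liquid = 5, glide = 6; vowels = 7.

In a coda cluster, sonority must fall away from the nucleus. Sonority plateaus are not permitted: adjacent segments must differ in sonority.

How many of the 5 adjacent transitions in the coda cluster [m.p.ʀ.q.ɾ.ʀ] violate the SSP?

/m/ — nasal, sonority 4.
/p/ — stop, sonority 1.
/ʀ/ — liquid, sonority 5.
/q/ — stop, sonority 1.
/ɾ/ — liquid, sonority 5.
/ʀ/ — liquid, sonority 5.
/m/→/p/: 4→1 (falls) — ok.
/p/→/ʀ/: 1→5 (does not fall) — violation.
/ʀ/→/q/: 5→1 (falls) — ok.
/q/→/ɾ/: 1→5 (does not fall) — violation.
/ɾ/→/ʀ/: 5→5 (plateau) — violation.

3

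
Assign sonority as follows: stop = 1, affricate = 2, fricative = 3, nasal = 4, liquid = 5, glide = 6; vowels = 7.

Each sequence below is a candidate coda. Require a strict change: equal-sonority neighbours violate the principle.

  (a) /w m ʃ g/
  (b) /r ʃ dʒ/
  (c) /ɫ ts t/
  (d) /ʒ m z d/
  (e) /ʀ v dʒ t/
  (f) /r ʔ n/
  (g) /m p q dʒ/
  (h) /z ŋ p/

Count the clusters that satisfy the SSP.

4

(a) sonority 6-4-3-1: well-formed.
(b) sonority 5-3-2: well-formed.
(c) sonority 5-2-1: well-formed.
(d) sonority 3-4-3-1: ill-formed.
(e) sonority 5-3-2-1: well-formed.
(f) sonority 5-1-4: ill-formed.
(g) sonority 4-1-1-2: ill-formed.
(h) sonority 3-4-1: ill-formed.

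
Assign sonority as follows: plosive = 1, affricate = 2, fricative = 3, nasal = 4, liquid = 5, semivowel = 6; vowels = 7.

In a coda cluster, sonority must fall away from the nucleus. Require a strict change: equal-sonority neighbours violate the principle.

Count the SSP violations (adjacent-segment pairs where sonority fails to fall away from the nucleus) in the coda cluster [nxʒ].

1

/n/: nasal = 4.
/x/: fricative = 3.
/ʒ/: fricative = 3.
/n/→/x/: 4→3 (falls) — ok.
/x/→/ʒ/: 3→3 (plateau) — violation.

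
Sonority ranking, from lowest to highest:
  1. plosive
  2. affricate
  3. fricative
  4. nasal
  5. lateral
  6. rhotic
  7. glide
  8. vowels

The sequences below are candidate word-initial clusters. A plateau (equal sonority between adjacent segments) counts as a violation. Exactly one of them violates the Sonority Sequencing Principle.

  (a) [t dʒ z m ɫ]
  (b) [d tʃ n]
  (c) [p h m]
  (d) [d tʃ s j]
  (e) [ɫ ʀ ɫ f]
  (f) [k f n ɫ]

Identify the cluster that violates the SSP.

(a) sonority 1-2-3-4-5: well-formed.
(b) sonority 1-2-4: well-formed.
(c) sonority 1-3-4: well-formed.
(d) sonority 1-2-3-7: well-formed.
(e) sonority 5-6-5-3: ill-formed.
(f) sonority 1-3-4-5: well-formed.

e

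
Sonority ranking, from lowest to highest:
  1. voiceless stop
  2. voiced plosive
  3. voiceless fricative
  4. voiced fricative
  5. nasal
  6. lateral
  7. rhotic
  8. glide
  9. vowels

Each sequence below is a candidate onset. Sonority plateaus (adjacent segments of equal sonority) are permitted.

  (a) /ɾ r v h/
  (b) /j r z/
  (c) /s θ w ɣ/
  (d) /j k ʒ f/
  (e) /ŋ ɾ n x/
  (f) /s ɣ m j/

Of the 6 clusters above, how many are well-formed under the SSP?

(a) /ɾ r v h/: profile 7-7-4-3 — violates.
(b) /j r z/: profile 8-7-4 — violates.
(c) /s θ w ɣ/: profile 3-3-8-4 — violates.
(d) /j k ʒ f/: profile 8-1-4-3 — violates.
(e) /ŋ ɾ n x/: profile 5-7-5-3 — violates.
(f) /s ɣ m j/: profile 3-4-5-8 — obeys.

1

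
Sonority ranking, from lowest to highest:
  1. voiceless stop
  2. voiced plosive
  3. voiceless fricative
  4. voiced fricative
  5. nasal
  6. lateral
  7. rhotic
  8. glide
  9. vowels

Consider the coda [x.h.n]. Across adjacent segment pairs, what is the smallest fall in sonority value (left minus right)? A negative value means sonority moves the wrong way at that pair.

-2

/x/: voiceless fricative = 3.
/h/: voiceless fricative = 3.
/n/: nasal = 5.
/x/→/h/: change +0.
/h/→/n/: change -2.
Minimum = -2.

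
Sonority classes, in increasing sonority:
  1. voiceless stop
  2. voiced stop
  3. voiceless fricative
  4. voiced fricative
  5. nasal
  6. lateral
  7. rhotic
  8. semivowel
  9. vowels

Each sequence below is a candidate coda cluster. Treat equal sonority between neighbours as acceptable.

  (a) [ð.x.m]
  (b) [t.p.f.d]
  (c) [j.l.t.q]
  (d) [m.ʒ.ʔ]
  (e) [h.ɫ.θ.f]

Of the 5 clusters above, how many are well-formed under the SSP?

2

(a) [ð.x.m]: profile 4-3-5 — violates.
(b) [t.p.f.d]: profile 1-1-3-2 — violates.
(c) [j.l.t.q]: profile 8-6-1-1 — obeys.
(d) [m.ʒ.ʔ]: profile 5-4-1 — obeys.
(e) [h.ɫ.θ.f]: profile 3-6-3-3 — violates.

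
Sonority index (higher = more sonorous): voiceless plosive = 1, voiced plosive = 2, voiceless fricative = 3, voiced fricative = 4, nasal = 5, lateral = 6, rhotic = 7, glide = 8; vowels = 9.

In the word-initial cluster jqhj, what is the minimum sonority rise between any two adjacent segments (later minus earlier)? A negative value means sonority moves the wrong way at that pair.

-7

/j/ — glide, sonority 8.
/q/ — voiceless plosive, sonority 1.
/h/ — voiceless fricative, sonority 3.
/j/ — glide, sonority 8.
/j/→/q/: change -7.
/q/→/h/: change +2.
/h/→/j/: change +5.
Minimum = -7.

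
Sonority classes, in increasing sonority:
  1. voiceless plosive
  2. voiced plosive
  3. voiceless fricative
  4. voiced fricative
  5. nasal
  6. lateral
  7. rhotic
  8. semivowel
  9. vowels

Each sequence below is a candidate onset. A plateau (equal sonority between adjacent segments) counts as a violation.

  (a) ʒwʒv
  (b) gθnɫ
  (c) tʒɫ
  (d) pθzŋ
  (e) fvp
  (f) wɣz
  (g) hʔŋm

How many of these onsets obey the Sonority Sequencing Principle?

(a) ʒwʒv: profile 4-8-4-4 — violates.
(b) gθnɫ: profile 2-3-5-6 — obeys.
(c) tʒɫ: profile 1-4-6 — obeys.
(d) pθzŋ: profile 1-3-4-5 — obeys.
(e) fvp: profile 3-4-1 — violates.
(f) wɣz: profile 8-4-4 — violates.
(g) hʔŋm: profile 3-1-5-5 — violates.

3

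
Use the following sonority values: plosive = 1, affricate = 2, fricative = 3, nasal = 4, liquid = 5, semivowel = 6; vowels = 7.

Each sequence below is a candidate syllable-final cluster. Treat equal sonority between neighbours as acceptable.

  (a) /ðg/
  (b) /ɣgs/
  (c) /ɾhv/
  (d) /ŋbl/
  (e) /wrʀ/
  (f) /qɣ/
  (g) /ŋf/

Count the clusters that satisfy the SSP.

(a) 3-1 → obeys
(b) 3-1-3 → violates
(c) 5-3-3 → obeys
(d) 4-1-5 → violates
(e) 6-5-5 → obeys
(f) 1-3 → violates
(g) 4-3 → obeys

4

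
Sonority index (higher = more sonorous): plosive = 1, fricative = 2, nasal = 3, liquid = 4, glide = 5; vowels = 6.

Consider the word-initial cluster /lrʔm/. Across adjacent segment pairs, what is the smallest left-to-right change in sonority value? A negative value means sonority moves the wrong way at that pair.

-3

/l/ — liquid, sonority 4.
/r/ — liquid, sonority 4.
/ʔ/ — plosive, sonority 1.
/m/ — nasal, sonority 3.
/l/→/r/: change +0.
/r/→/ʔ/: change -3.
/ʔ/→/m/: change +2.
Minimum = -3.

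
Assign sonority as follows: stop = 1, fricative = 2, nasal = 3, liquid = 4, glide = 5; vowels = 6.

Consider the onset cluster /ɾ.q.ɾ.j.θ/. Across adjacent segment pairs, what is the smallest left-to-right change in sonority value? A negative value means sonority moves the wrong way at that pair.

/ɾ/ is a liquid (sonority 4).
/q/ is a stop (sonority 1).
/ɾ/ is a liquid (sonority 4).
/j/ is a glide (sonority 5).
/θ/ is a fricative (sonority 2).
/ɾ/→/q/: change -3.
/q/→/ɾ/: change +3.
/ɾ/→/j/: change +1.
/j/→/θ/: change -3.
Minimum = -3.

-3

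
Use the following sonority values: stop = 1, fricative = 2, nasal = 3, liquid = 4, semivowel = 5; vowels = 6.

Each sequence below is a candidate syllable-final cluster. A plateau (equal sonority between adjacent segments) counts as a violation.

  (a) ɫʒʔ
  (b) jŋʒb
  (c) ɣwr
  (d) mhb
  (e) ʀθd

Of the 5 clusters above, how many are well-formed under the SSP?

4

(a) 4-2-1 → obeys
(b) 5-3-2-1 → obeys
(c) 2-5-4 → violates
(d) 3-2-1 → obeys
(e) 4-2-1 → obeys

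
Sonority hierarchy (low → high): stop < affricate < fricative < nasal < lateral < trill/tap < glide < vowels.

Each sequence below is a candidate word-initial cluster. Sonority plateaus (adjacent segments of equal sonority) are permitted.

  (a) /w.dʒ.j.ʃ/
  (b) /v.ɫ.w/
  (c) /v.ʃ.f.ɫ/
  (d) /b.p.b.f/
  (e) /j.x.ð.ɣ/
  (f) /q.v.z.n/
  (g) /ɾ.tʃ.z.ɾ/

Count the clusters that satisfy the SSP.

4

(a) /w.dʒ.j.ʃ/: profile 7-2-7-3 — violates.
(b) /v.ɫ.w/: profile 3-5-7 — obeys.
(c) /v.ʃ.f.ɫ/: profile 3-3-3-5 — obeys.
(d) /b.p.b.f/: profile 1-1-1-3 — obeys.
(e) /j.x.ð.ɣ/: profile 7-3-3-3 — violates.
(f) /q.v.z.n/: profile 1-3-3-4 — obeys.
(g) /ɾ.tʃ.z.ɾ/: profile 6-2-3-6 — violates.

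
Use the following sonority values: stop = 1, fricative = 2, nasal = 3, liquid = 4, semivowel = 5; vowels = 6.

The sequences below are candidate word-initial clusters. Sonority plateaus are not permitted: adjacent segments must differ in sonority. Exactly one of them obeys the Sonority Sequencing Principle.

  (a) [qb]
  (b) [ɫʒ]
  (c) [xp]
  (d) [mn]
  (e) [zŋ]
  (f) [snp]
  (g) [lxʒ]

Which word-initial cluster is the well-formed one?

e

(a) sonority 1-1: ill-formed.
(b) sonority 4-2: ill-formed.
(c) sonority 2-1: ill-formed.
(d) sonority 3-3: ill-formed.
(e) sonority 2-3: well-formed.
(f) sonority 2-3-1: ill-formed.
(g) sonority 4-2-2: ill-formed.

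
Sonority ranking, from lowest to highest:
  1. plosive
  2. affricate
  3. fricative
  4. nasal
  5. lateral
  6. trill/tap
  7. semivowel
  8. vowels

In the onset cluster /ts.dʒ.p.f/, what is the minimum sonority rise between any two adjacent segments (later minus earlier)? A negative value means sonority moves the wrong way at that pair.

-1

/ts/: affricate = 2.
/dʒ/: affricate = 2.
/p/: plosive = 1.
/f/: fricative = 3.
/ts/→/dʒ/: change +0.
/dʒ/→/p/: change -1.
/p/→/f/: change +2.
Minimum = -1.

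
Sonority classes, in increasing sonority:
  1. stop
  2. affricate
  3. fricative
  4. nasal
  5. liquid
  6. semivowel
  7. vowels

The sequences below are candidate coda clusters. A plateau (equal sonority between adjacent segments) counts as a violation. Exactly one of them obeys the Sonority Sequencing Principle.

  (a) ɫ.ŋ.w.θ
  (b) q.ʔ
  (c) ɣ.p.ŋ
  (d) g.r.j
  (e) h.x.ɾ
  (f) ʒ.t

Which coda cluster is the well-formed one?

(a) 5-4-6-3 → violates
(b) 1-1 → violates
(c) 3-1-4 → violates
(d) 1-5-6 → violates
(e) 3-3-5 → violates
(f) 3-1 → obeys

f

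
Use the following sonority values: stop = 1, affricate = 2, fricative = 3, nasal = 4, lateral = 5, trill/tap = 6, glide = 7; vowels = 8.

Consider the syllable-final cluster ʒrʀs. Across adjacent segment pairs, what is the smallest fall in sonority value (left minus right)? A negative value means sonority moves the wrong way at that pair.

-3

/ʒ/ is a fricative (sonority 3).
/r/ is a trill/tap (sonority 6).
/ʀ/ is a trill/tap (sonority 6).
/s/ is a fricative (sonority 3).
/ʒ/→/r/: change -3.
/r/→/ʀ/: change +0.
/ʀ/→/s/: change +3.
Minimum = -3.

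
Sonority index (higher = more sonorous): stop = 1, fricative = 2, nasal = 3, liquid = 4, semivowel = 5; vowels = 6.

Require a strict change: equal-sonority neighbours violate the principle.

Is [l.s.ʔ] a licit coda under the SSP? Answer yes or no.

yes

/l/: liquid = 4.
/s/: fricative = 2.
/ʔ/: stop = 1.
The profile 4-2-1 strictly falls, so the coda satisfies the SSP.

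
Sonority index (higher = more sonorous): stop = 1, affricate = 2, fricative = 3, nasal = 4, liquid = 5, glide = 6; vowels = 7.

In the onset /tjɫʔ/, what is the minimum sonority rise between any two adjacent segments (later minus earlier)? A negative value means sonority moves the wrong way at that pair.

-4

/t/ is a stop (sonority 1).
/j/ is a glide (sonority 6).
/ɫ/ is a liquid (sonority 5).
/ʔ/ is a stop (sonority 1).
/t/→/j/: change +5.
/j/→/ɫ/: change -1.
/ɫ/→/ʔ/: change -4.
Minimum = -4.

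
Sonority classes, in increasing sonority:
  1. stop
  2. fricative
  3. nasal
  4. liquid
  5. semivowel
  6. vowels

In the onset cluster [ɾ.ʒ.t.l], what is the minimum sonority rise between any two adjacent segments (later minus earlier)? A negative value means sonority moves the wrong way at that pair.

/ɾ/ is a liquid (sonority 4).
/ʒ/ is a fricative (sonority 2).
/t/ is a stop (sonority 1).
/l/ is a liquid (sonority 4).
/ɾ/→/ʒ/: change -2.
/ʒ/→/t/: change -1.
/t/→/l/: change +3.
Minimum = -2.

-2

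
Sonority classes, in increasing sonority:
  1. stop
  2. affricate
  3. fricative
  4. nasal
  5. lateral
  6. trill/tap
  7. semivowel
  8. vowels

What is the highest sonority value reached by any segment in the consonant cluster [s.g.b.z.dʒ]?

/s/ is a fricative (sonority 3).
/g/ is a stop (sonority 1).
/b/ is a stop (sonority 1).
/z/ is a fricative (sonority 3).
/dʒ/ is an affricate (sonority 2).
The maximum is 3.

3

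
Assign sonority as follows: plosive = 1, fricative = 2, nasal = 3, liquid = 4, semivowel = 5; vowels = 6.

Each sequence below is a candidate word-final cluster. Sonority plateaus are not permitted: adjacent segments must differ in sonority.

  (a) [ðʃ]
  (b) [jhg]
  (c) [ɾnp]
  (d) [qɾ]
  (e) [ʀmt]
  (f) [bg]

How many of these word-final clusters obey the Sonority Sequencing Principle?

(a) sonority 2-2: ill-formed.
(b) sonority 5-2-1: well-formed.
(c) sonority 4-3-1: well-formed.
(d) sonority 1-4: ill-formed.
(e) sonority 4-3-1: well-formed.
(f) sonority 1-1: ill-formed.

3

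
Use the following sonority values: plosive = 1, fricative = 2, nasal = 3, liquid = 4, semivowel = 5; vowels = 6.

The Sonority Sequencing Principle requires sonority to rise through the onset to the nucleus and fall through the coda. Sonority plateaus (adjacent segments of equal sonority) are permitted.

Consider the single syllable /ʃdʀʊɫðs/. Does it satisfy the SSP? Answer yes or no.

no

Onset: /ʃ/ is a fricative (sonority 2), /d/ is a plosive (sonority 1), /ʀ/ is a liquid (sonority 4); then the nucleus /ʊ/ (sonority 6).
Onset profile 2-1-4-6 — does not rise throughout.
Coda: /ɫ/ is a liquid (sonority 4), /ð/ is a fricative (sonority 2), /s/ is a fricative (sonority 2).
Coda profile 6-4-2-2 — falls from the nucleus.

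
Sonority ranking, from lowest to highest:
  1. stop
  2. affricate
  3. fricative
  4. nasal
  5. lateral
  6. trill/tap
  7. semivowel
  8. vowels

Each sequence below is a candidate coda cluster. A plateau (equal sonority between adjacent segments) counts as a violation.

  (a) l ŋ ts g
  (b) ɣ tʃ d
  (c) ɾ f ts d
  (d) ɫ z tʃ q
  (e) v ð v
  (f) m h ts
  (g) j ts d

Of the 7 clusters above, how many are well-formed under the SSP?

6

(a) sonority 5-4-2-1: well-formed.
(b) sonority 3-2-1: well-formed.
(c) sonority 6-3-2-1: well-formed.
(d) sonority 5-3-2-1: well-formed.
(e) sonority 3-3-3: ill-formed.
(f) sonority 4-3-2: well-formed.
(g) sonority 7-2-1: well-formed.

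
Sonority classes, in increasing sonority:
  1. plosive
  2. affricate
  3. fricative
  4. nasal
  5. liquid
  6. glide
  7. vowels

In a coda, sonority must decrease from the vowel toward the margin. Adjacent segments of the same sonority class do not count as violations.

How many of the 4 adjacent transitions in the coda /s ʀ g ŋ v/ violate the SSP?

/s/: fricative = 3.
/ʀ/: liquid = 5.
/g/: plosive = 1.
/ŋ/: nasal = 4.
/v/: fricative = 3.
/s/→/ʀ/: 3→5 (does not fall) — violation.
/ʀ/→/g/: 5→1 (falls) — ok.
/g/→/ŋ/: 1→4 (does not fall) — violation.
/ŋ/→/v/: 4→3 (falls) — ok.

2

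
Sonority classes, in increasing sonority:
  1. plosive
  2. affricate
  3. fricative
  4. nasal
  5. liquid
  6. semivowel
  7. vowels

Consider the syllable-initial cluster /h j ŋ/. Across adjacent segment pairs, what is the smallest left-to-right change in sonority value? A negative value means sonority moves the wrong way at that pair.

/h/ is a fricative (sonority 3).
/j/ is a semivowel (sonority 6).
/ŋ/ is a nasal (sonority 4).
/h/→/j/: change +3.
/j/→/ŋ/: change -2.
Minimum = -2.

-2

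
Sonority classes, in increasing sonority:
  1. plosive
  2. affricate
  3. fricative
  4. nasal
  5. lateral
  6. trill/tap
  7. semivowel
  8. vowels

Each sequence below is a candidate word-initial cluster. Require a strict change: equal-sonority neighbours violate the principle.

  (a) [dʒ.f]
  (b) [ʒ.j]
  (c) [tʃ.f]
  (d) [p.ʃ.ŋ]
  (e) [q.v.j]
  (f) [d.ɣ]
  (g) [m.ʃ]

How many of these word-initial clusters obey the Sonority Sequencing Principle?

(a) sonority 2-3: well-formed.
(b) sonority 3-7: well-formed.
(c) sonority 2-3: well-formed.
(d) sonority 1-3-4: well-formed.
(e) sonority 1-3-7: well-formed.
(f) sonority 1-3: well-formed.
(g) sonority 4-3: ill-formed.

6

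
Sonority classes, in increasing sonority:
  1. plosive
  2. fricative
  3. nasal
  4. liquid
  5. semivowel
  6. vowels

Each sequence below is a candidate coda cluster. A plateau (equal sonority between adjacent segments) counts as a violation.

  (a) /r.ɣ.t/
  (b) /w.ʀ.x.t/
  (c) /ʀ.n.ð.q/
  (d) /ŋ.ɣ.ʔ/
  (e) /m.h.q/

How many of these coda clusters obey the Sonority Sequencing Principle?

(a) sonority 4-2-1: well-formed.
(b) sonority 5-4-2-1: well-formed.
(c) sonority 4-3-2-1: well-formed.
(d) sonority 3-2-1: well-formed.
(e) sonority 3-2-1: well-formed.

5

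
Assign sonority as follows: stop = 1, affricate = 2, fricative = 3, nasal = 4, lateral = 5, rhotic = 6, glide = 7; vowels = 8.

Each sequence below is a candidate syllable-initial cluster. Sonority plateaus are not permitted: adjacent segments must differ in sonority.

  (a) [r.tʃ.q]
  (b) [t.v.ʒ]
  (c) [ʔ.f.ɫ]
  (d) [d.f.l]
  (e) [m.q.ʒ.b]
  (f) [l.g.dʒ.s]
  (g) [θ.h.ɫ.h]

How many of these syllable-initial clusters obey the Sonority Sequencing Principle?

2

(a) sonority 6-2-1: ill-formed.
(b) sonority 1-3-3: ill-formed.
(c) sonority 1-3-5: well-formed.
(d) sonority 1-3-5: well-formed.
(e) sonority 4-1-3-1: ill-formed.
(f) sonority 5-1-2-3: ill-formed.
(g) sonority 3-3-5-3: ill-formed.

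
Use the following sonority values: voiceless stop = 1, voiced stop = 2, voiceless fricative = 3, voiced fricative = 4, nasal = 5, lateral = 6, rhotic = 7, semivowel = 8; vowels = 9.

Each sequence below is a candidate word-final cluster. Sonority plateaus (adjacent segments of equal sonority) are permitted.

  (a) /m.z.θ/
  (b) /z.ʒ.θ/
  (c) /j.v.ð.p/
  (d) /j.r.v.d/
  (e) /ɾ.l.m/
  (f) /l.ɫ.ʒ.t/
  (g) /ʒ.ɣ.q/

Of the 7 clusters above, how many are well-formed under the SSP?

(a) 5-4-3 → obeys
(b) 4-4-3 → obeys
(c) 8-4-4-1 → obeys
(d) 8-7-4-2 → obeys
(e) 7-6-5 → obeys
(f) 6-6-4-1 → obeys
(g) 4-4-1 → obeys

7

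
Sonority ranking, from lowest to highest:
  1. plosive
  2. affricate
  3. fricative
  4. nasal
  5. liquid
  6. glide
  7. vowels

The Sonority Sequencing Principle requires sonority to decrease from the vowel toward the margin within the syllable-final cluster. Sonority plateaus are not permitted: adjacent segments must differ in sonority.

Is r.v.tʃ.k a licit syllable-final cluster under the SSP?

/r/ — liquid, sonority 5.
/v/ — fricative, sonority 3.
/tʃ/ — affricate, sonority 2.
/k/ — plosive, sonority 1.
The profile 5-3-2-1 strictly falls, so the syllable-final cluster satisfies the SSP.

yes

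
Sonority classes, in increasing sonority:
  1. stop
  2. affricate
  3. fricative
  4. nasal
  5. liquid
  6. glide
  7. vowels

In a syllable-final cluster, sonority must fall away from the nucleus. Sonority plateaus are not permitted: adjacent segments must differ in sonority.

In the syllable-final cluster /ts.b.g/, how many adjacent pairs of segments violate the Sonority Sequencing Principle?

/ts/ — affricate, sonority 2.
/b/ — stop, sonority 1.
/g/ — stop, sonority 1.
/ts/→/b/: 2→1 (falls) — ok.
/b/→/g/: 1→1 (plateau) — violation.

1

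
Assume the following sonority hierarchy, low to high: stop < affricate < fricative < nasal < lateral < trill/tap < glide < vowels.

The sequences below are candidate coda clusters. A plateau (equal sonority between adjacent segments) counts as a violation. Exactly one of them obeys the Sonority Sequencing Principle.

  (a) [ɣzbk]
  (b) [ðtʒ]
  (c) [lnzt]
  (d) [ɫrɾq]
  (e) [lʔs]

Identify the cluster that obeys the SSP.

(a) [ɣzbk]: profile 3-3-1-1 — violates.
(b) [ðtʒ]: profile 3-1-3 — violates.
(c) [lnzt]: profile 5-4-3-1 — obeys.
(d) [ɫrɾq]: profile 5-6-6-1 — violates.
(e) [lʔs]: profile 5-1-3 — violates.

c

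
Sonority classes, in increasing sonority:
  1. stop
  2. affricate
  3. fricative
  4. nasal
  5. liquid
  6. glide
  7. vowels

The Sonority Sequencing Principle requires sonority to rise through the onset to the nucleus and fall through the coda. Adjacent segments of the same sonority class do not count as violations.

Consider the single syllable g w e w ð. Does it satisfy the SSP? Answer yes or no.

Onset: /g/ is a stop (sonority 1), /w/ is a glide (sonority 6); then the nucleus /e/ (sonority 7).
Onset profile 1-6-7 — rises to the nucleus.
Coda: /w/ is a glide (sonority 6), /ð/ is a fricative (sonority 3).
Coda profile 7-6-3 — falls from the nucleus.

yes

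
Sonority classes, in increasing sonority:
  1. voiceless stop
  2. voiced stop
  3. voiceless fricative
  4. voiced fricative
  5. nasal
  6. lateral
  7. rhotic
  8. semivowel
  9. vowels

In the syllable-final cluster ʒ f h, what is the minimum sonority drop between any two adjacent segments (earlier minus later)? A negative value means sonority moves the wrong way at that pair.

0

/ʒ/ is a voiced fricative (sonority 4).
/f/ is a voiceless fricative (sonority 3).
/h/ is a voiceless fricative (sonority 3).
/ʒ/→/f/: change +1.
/f/→/h/: change +0.
Minimum = 0.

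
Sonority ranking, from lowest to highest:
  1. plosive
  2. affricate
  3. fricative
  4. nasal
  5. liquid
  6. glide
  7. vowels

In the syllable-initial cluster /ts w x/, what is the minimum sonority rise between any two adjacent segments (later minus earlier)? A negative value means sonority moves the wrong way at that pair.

-3

/ts/ is an affricate (sonority 2).
/w/ is a glide (sonority 6).
/x/ is a fricative (sonority 3).
/ts/→/w/: change +4.
/w/→/x/: change -3.
Minimum = -3.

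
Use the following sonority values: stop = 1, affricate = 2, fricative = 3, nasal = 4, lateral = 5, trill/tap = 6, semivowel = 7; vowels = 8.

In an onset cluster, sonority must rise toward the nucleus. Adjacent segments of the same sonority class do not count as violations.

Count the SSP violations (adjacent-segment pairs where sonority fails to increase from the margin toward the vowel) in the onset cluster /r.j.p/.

1

/r/ is a trill/tap (sonority 6).
/j/ is a semivowel (sonority 7).
/p/ is a stop (sonority 1).
/r/→/j/: 6→7 (rises) — ok.
/j/→/p/: 7→1 (does not rise) — violation.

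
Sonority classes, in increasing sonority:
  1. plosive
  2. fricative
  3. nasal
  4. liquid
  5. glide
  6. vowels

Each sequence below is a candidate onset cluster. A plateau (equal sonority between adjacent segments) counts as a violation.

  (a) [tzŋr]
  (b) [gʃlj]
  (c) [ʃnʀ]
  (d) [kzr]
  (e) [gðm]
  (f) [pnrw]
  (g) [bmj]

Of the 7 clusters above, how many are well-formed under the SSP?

7

(a) [tzŋr]: profile 1-2-3-4 — obeys.
(b) [gʃlj]: profile 1-2-4-5 — obeys.
(c) [ʃnʀ]: profile 2-3-4 — obeys.
(d) [kzr]: profile 1-2-4 — obeys.
(e) [gðm]: profile 1-2-3 — obeys.
(f) [pnrw]: profile 1-3-4-5 — obeys.
(g) [bmj]: profile 1-3-5 — obeys.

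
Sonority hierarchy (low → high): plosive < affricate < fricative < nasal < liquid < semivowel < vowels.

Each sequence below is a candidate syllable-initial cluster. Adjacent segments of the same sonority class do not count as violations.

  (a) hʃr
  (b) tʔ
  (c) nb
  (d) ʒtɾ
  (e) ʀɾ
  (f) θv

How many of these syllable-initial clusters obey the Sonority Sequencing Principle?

4

(a) 3-3-5 → obeys
(b) 1-1 → obeys
(c) 4-1 → violates
(d) 3-1-5 → violates
(e) 5-5 → obeys
(f) 3-3 → obeys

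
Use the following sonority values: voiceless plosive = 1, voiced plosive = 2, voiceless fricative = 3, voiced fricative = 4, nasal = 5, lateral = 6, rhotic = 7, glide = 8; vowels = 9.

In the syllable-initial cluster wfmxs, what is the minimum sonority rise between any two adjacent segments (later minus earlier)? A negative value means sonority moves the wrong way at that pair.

-5

/w/: glide = 8.
/f/: voiceless fricative = 3.
/m/: nasal = 5.
/x/: voiceless fricative = 3.
/s/: voiceless fricative = 3.
/w/→/f/: change -5.
/f/→/m/: change +2.
/m/→/x/: change -2.
/x/→/s/: change +0.
Minimum = -5.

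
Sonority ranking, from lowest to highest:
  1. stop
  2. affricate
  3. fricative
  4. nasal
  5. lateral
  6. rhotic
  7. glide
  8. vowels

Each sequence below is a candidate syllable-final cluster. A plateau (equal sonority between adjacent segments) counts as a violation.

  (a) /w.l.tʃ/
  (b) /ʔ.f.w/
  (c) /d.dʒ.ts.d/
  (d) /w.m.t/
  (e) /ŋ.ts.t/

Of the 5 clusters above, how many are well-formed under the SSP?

3

(a) 7-5-2 → obeys
(b) 1-3-7 → violates
(c) 1-2-2-1 → violates
(d) 7-4-1 → obeys
(e) 4-2-1 → obeys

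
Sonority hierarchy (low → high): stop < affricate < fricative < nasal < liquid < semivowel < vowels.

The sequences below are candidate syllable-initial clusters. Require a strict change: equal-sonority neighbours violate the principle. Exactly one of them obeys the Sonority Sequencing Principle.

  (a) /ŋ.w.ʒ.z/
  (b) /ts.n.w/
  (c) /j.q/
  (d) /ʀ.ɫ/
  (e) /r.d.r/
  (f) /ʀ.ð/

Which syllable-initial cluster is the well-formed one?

b

(a) /ŋ.w.ʒ.z/: profile 4-6-3-3 — violates.
(b) /ts.n.w/: profile 2-4-6 — obeys.
(c) /j.q/: profile 6-1 — violates.
(d) /ʀ.ɫ/: profile 5-5 — violates.
(e) /r.d.r/: profile 5-1-5 — violates.
(f) /ʀ.ð/: profile 5-3 — violates.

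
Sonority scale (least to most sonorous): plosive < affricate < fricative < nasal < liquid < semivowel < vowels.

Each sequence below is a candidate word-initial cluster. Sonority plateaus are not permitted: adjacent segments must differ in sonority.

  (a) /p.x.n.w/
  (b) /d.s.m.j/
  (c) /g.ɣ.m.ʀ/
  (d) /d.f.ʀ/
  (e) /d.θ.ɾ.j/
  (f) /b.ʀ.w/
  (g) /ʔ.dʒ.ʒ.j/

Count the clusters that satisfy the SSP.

(a) sonority 1-3-4-6: well-formed.
(b) sonority 1-3-4-6: well-formed.
(c) sonority 1-3-4-5: well-formed.
(d) sonority 1-3-5: well-formed.
(e) sonority 1-3-5-6: well-formed.
(f) sonority 1-5-6: well-formed.
(g) sonority 1-2-3-6: well-formed.

7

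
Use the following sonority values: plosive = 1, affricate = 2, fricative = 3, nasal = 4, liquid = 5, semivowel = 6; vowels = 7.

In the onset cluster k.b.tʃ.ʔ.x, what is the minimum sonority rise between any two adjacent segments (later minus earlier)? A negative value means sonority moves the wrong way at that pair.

-1

/k/: plosive = 1.
/b/: plosive = 1.
/tʃ/: affricate = 2.
/ʔ/: plosive = 1.
/x/: fricative = 3.
/k/→/b/: change +0.
/b/→/tʃ/: change +1.
/tʃ/→/ʔ/: change -1.
/ʔ/→/x/: change +2.
Minimum = -1.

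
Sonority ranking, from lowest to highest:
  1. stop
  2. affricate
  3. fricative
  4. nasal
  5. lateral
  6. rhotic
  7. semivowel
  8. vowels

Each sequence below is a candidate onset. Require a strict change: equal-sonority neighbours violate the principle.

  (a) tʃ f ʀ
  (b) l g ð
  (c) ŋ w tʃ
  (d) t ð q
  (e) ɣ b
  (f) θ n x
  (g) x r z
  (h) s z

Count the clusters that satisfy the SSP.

(a) sonority 2-3-6: well-formed.
(b) sonority 5-1-3: ill-formed.
(c) sonority 4-7-2: ill-formed.
(d) sonority 1-3-1: ill-formed.
(e) sonority 3-1: ill-formed.
(f) sonority 3-4-3: ill-formed.
(g) sonority 3-6-3: ill-formed.
(h) sonority 3-3: ill-formed.

1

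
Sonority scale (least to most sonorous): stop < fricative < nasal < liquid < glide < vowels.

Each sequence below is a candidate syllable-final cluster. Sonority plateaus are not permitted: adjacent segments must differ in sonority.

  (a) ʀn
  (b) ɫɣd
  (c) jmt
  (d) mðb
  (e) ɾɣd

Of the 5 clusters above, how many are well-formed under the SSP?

5

(a) 4-3 → obeys
(b) 4-2-1 → obeys
(c) 5-3-1 → obeys
(d) 3-2-1 → obeys
(e) 4-2-1 → obeys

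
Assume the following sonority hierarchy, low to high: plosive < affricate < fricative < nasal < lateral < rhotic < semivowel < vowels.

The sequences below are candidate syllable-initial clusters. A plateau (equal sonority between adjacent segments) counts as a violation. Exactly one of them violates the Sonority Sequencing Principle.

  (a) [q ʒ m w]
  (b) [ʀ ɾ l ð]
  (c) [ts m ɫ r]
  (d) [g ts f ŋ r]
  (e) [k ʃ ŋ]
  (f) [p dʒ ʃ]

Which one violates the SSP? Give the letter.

(a) sonority 1-3-4-7: well-formed.
(b) sonority 6-6-5-3: ill-formed.
(c) sonority 2-4-5-6: well-formed.
(d) sonority 1-2-3-4-6: well-formed.
(e) sonority 1-3-4: well-formed.
(f) sonority 1-2-3: well-formed.

b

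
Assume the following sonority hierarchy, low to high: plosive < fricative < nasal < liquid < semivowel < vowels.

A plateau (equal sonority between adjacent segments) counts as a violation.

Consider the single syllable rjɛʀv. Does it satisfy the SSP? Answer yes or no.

yes

Onset: /r/ is a liquid (sonority 4), /j/ is a semivowel (sonority 5); then the nucleus /ɛ/ (sonority 6).
Onset profile 4-5-6 — rises to the nucleus.
Coda: /ʀ/ is a liquid (sonority 4), /v/ is a fricative (sonority 2).
Coda profile 6-4-2 — falls from the nucleus.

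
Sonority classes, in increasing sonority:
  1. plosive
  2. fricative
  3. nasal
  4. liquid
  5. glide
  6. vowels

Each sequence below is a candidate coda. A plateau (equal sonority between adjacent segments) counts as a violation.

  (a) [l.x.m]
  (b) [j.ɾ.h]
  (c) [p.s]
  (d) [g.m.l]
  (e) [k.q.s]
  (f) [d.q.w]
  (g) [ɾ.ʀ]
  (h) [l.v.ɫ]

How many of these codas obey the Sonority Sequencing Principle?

1

(a) 4-2-3 → violates
(b) 5-4-2 → obeys
(c) 1-2 → violates
(d) 1-3-4 → violates
(e) 1-1-2 → violates
(f) 1-1-5 → violates
(g) 4-4 → violates
(h) 4-2-4 → violates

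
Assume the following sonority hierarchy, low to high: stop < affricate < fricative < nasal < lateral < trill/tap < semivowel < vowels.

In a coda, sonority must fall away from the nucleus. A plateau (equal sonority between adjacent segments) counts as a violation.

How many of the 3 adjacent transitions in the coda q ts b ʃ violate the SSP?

2

/q/ is a stop (sonority 1).
/ts/ is an affricate (sonority 2).
/b/ is a stop (sonority 1).
/ʃ/ is a fricative (sonority 3).
/q/→/ts/: 1→2 (does not fall) — violation.
/ts/→/b/: 2→1 (falls) — ok.
/b/→/ʃ/: 1→3 (does not fall) — violation.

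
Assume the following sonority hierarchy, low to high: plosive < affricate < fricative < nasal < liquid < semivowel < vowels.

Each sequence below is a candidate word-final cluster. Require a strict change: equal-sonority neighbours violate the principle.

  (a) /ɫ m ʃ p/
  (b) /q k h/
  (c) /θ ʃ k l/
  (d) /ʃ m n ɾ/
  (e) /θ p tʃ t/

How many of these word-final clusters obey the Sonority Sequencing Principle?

1

(a) sonority 5-4-3-1: well-formed.
(b) sonority 1-1-3: ill-formed.
(c) sonority 3-3-1-5: ill-formed.
(d) sonority 3-4-4-5: ill-formed.
(e) sonority 3-1-2-1: ill-formed.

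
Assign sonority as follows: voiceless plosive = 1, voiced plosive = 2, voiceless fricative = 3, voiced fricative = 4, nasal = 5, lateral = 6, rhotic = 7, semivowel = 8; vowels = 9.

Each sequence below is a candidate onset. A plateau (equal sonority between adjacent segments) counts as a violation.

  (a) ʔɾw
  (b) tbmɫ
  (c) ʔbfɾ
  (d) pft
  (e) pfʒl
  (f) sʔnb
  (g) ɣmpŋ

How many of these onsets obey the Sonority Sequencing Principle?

(a) 1-7-8 → obeys
(b) 1-2-5-6 → obeys
(c) 1-2-3-7 → obeys
(d) 1-3-1 → violates
(e) 1-3-4-6 → obeys
(f) 3-1-5-2 → violates
(g) 4-5-1-5 → violates

4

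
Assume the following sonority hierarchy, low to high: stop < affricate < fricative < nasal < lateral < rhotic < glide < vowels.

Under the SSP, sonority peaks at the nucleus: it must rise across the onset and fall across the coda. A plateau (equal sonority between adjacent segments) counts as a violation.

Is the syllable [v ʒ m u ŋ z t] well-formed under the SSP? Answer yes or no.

no

Onset: /v/ is a fricative (sonority 3), /ʒ/ is a fricative (sonority 3), /m/ is a nasal (sonority 4); then the nucleus /u/ (sonority 8).
Onset profile 3-3-4-8 — does not strictly rise throughout.
Coda: /ŋ/ is a nasal (sonority 4), /z/ is a fricative (sonority 3), /t/ is a stop (sonority 1).
Coda profile 8-4-3-1 — falls from the nucleus.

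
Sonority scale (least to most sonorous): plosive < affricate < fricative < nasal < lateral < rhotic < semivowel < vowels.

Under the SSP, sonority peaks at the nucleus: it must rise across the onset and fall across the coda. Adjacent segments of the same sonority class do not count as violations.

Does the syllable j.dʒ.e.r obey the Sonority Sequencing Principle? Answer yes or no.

Onset: /j/ is a semivowel (sonority 7), /dʒ/ is an affricate (sonority 2); then the nucleus /e/ (sonority 8).
Onset profile 7-2-8 — does not rise throughout.
Coda: /r/ is a rhotic (sonority 6).
Coda profile 8-6 — falls from the nucleus.

no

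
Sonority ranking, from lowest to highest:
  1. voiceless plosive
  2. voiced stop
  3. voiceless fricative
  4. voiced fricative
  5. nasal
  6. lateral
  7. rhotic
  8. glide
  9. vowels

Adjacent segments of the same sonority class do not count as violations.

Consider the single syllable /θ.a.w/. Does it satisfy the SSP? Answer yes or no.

yes

Onset: /θ/ is a voiceless fricative (sonority 3); then the nucleus /a/ (sonority 9).
Onset profile 3-9 — rises to the nucleus.
Coda: /w/ is a glide (sonority 8).
Coda profile 9-8 — falls from the nucleus.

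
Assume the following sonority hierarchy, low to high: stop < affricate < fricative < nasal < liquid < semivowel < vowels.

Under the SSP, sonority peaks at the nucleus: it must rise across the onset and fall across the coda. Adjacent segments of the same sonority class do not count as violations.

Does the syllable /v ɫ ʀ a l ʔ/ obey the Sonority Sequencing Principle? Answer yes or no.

yes

Onset: /v/ is a fricative (sonority 3), /ɫ/ is a liquid (sonority 5), /ʀ/ is a liquid (sonority 5); then the nucleus /a/ (sonority 7).
Onset profile 3-5-5-7 — rises to the nucleus.
Coda: /l/ is a liquid (sonority 5), /ʔ/ is a stop (sonority 1).
Coda profile 7-5-1 — falls from the nucleus.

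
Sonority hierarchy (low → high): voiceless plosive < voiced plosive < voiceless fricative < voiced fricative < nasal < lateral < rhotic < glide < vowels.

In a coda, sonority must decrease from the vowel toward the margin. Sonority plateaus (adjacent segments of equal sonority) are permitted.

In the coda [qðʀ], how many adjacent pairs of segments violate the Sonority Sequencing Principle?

/q/: voiceless plosive = 1.
/ð/: voiced fricative = 4.
/ʀ/: rhotic = 7.
/q/→/ð/: 1→4 (does not fall) — violation.
/ð/→/ʀ/: 4→7 (does not fall) — violation.

2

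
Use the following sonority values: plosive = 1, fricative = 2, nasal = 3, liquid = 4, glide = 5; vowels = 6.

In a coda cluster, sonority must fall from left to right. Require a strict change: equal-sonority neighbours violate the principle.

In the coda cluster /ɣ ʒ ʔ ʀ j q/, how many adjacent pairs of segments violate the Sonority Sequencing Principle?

3

/ɣ/ — fricative, sonority 2.
/ʒ/ — fricative, sonority 2.
/ʔ/ — plosive, sonority 1.
/ʀ/ — liquid, sonority 4.
/j/ — glide, sonority 5.
/q/ — plosive, sonority 1.
/ɣ/→/ʒ/: 2→2 (plateau) — violation.
/ʒ/→/ʔ/: 2→1 (falls) — ok.
/ʔ/→/ʀ/: 1→4 (does not fall) — violation.
/ʀ/→/j/: 4→5 (does not fall) — violation.
/j/→/q/: 5→1 (falls) — ok.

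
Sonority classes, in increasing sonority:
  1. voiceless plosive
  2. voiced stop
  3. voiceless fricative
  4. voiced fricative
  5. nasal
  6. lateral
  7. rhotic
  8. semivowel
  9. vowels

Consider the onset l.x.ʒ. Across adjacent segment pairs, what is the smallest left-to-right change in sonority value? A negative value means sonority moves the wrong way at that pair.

-3

/l/ is a lateral (sonority 6).
/x/ is a voiceless fricative (sonority 3).
/ʒ/ is a voiced fricative (sonority 4).
/l/→/x/: change -3.
/x/→/ʒ/: change +1.
Minimum = -3.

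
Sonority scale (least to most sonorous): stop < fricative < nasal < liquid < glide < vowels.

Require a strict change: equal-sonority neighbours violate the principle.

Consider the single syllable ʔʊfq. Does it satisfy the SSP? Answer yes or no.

yes

Onset: /ʔ/ is a stop (sonority 1); then the nucleus /ʊ/ (sonority 6).
Onset profile 1-6 — rises to the nucleus.
Coda: /f/ is a fricative (sonority 2), /q/ is a stop (sonority 1).
Coda profile 6-2-1 — falls from the nucleus.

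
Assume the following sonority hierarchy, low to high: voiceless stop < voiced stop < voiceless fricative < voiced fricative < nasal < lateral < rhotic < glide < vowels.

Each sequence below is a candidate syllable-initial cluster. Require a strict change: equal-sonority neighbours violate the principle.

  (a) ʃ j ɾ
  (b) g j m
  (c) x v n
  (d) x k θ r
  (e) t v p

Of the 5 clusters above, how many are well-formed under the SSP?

1

(a) 3-8-7 → violates
(b) 2-8-5 → violates
(c) 3-4-5 → obeys
(d) 3-1-3-7 → violates
(e) 1-4-1 → violates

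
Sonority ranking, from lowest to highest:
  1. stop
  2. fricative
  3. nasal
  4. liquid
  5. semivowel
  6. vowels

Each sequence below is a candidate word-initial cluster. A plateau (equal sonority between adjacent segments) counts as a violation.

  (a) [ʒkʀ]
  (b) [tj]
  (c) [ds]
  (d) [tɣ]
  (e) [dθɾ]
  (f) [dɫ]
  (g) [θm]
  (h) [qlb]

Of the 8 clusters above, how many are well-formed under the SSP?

6

(a) sonority 2-1-4: ill-formed.
(b) sonority 1-5: well-formed.
(c) sonority 1-2: well-formed.
(d) sonority 1-2: well-formed.
(e) sonority 1-2-4: well-formed.
(f) sonority 1-4: well-formed.
(g) sonority 2-3: well-formed.
(h) sonority 1-4-1: ill-formed.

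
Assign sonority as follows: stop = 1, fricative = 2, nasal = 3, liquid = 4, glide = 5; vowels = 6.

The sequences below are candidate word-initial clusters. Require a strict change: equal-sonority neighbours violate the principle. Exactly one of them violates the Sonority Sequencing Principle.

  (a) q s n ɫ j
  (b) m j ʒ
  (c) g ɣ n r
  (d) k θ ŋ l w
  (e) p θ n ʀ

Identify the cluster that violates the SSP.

b

(a) q s n ɫ j: profile 1-2-3-4-5 — obeys.
(b) m j ʒ: profile 3-5-2 — violates.
(c) g ɣ n r: profile 1-2-3-4 — obeys.
(d) k θ ŋ l w: profile 1-2-3-4-5 — obeys.
(e) p θ n ʀ: profile 1-2-3-4 — obeys.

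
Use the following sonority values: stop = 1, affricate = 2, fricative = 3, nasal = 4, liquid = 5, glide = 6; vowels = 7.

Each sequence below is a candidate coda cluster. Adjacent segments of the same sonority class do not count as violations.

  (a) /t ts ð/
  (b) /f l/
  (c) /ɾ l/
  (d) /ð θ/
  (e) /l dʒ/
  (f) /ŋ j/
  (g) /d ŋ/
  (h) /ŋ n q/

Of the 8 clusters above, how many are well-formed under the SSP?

(a) /t ts ð/: profile 1-2-3 — violates.
(b) /f l/: profile 3-5 — violates.
(c) /ɾ l/: profile 5-5 — obeys.
(d) /ð θ/: profile 3-3 — obeys.
(e) /l dʒ/: profile 5-2 — obeys.
(f) /ŋ j/: profile 4-6 — violates.
(g) /d ŋ/: profile 1-4 — violates.
(h) /ŋ n q/: profile 4-4-1 — obeys.

4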